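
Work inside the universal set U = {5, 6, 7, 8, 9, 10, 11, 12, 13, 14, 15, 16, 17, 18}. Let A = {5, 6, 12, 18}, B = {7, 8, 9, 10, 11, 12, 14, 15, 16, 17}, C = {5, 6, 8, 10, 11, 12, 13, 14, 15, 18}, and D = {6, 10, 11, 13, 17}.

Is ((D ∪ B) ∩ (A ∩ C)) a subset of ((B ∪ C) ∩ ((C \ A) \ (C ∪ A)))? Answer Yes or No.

No

D ∪ B = {6, 7, 8, 9, 10, 11, 12, 13, 14, 15, 16, 17}
A ∩ C = {5, 6, 12, 18}
(D ∪ B) ∩ (A ∩ C) = {6, 12}
B ∪ C = {5, 6, 7, 8, 9, 10, 11, 12, 13, 14, 15, 16, 17, 18}
C \ A = {8, 10, 11, 13, 14, 15}
C ∪ A = {5, 6, 8, 10, 11, 12, 13, 14, 15, 18}
(C \ A) \ (C ∪ A) = {}
(B ∪ C) ∩ ((C \ A) \ (C ∪ A)) = {}
6 ∈ (D ∪ B) ∩ (A ∩ C) but 6 ∉ (B ∪ C) ∩ ((C \ A) \ (C ∪ A)), so the inclusion fails.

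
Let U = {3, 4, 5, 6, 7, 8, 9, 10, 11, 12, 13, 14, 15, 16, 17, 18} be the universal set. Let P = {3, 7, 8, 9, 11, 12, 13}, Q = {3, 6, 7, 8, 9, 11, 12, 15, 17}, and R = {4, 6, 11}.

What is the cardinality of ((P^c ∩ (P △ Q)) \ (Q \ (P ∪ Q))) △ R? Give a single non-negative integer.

P^c = {4, 5, 6, 10, 14, 15, 16, 17, 18}
P △ Q = {6, 13, 15, 17}
P^c ∩ (P △ Q) = {6, 15, 17}
P ∪ Q = {3, 6, 7, 8, 9, 11, 12, 13, 15, 17}
Q \ (P ∪ Q) = {}
(P^c ∩ (P △ Q)) \ (Q \ (P ∪ Q)) = {6, 15, 17}
((P^c ∩ (P △ Q)) \ (Q \ (P ∪ Q))) △ R = {4, 11, 15, 17}
|((P^c ∩ (P △ Q)) \ (Q \ (P ∪ Q))) △ R| = 4

4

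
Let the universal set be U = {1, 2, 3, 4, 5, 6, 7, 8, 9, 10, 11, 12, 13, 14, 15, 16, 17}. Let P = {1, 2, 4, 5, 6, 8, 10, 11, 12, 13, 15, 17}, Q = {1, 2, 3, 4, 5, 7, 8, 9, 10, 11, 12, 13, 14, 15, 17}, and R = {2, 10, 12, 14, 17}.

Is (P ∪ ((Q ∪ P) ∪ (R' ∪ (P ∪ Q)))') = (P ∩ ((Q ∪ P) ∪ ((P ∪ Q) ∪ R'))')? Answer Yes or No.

No

Q ∪ P = {1, 2, 3, 4, 5, 6, 7, 8, 9, 10, 11, 12, 13, 14, 15, 17}
R' = {1, 3, 4, 5, 6, 7, 8, 9, 11, 13, 15, 16}
P ∪ Q = {1, 2, 3, 4, 5, 6, 7, 8, 9, 10, 11, 12, 13, 14, 15, 17}
R' ∪ (P ∪ Q) = {1, 2, 3, 4, 5, 6, 7, 8, 9, 10, 11, 12, 13, 14, 15, 16, 17}
(Q ∪ P) ∪ (R' ∪ (P ∪ Q)) = {1, 2, 3, 4, 5, 6, 7, 8, 9, 10, 11, 12, 13, 14, 15, 16, 17}
((Q ∪ P) ∪ (R' ∪ (P ∪ Q)))' = {}
P ∪ ((Q ∪ P) ∪ (R' ∪ (P ∪ Q)))' = {1, 2, 4, 5, 6, 8, 10, 11, 12, 13, 15, 17}
(P ∪ Q) ∪ R' = {1, 2, 3, 4, 5, 6, 7, 8, 9, 10, 11, 12, 13, 14, 15, 16, 17}
(Q ∪ P) ∪ ((P ∪ Q) ∪ R') = {1, 2, 3, 4, 5, 6, 7, 8, 9, 10, 11, 12, 13, 14, 15, 16, 17}
((Q ∪ P) ∪ ((P ∪ Q) ∪ R'))' = {}
P ∩ ((Q ∪ P) ∪ ((P ∪ Q) ∪ R'))' = {}
1 ∈ P ∪ ((Q ∪ P) ∪ (R' ∪ (P ∪ Q)))' but 1 ∉ P ∩ ((Q ∪ P) ∪ ((P ∪ Q) ∪ R'))', so they differ.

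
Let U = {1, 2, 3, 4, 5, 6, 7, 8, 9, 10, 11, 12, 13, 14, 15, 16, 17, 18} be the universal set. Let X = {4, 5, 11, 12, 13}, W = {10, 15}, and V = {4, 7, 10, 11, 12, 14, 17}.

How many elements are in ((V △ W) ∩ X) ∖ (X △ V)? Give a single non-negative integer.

V △ W = {4, 7, 11, 12, 14, 15, 17}
(V △ W) ∩ X = {4, 11, 12}
X △ V = {5, 7, 10, 13, 14, 17}
((V △ W) ∩ X) ∖ (X △ V) = {4, 11, 12}
|((V △ W) ∩ X) ∖ (X △ V)| = 3

3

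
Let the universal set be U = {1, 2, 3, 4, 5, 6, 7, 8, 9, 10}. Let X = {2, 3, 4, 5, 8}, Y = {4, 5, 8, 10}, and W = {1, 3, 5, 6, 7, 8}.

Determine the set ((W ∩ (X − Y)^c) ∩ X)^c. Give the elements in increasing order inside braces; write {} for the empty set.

X − Y = {2, 3}
(X − Y)^c = {1, 4, 5, 6, 7, 8, 9, 10}
W ∩ (X − Y)^c = {1, 5, 6, 7, 8}
(W ∩ (X − Y)^c) ∩ X = {5, 8}
((W ∩ (X − Y)^c) ∩ X)^c = {1, 2, 3, 4, 6, 7, 9, 10}

{1, 2, 3, 4, 6, 7, 9, 10}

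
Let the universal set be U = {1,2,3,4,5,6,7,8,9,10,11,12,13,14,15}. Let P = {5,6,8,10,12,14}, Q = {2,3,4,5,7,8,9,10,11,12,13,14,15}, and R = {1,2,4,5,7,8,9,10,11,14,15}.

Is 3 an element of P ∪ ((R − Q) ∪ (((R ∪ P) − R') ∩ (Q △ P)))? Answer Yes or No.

3 ∉ R and 3 ∈ Q, so 3 ∉ R − Q
3 ∉ R and 3 ∉ P, so 3 ∉ R ∪ P
3 ∉ R, so 3 ∈ R'
3 ∉ (R ∪ P) and 3 ∈ R', so 3 ∉ (R ∪ P) − R'
3 ∈ Q and 3 ∉ P, so 3 ∈ Q △ P
3 ∉ ((R ∪ P) − R') and 3 ∈ (Q △ P), so 3 ∉ ((R ∪ P) − R') ∩ (Q △ P)
3 ∉ (R − Q) and 3 ∉ (((R ∪ P) − R') ∩ (Q △ P)), so 3 ∉ (R − Q) ∪ (((R ∪ P) − R') ∩ (Q △ P))
3 ∉ P and 3 ∉ ((R − Q) ∪ (((R ∪ P) − R') ∩ (Q △ P))), so 3 ∉ P ∪ ((R − Q) ∪ (((R ∪ P) − R') ∩ (Q △ P)))

No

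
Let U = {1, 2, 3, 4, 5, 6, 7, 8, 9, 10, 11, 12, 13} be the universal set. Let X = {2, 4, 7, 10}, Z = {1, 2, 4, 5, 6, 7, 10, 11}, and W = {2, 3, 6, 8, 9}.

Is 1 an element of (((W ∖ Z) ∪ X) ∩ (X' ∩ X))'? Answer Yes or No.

Yes

1 ∉ W and 1 ∈ Z, so 1 ∉ W ∖ Z
1 ∉ (W ∖ Z) and 1 ∉ X, so 1 ∉ (W ∖ Z) ∪ X
1 ∉ X, so 1 ∈ X'
1 ∈ X' and 1 ∉ X, so 1 ∉ X' ∩ X
1 ∉ ((W ∖ Z) ∪ X) and 1 ∉ (X' ∩ X), so 1 ∉ ((W ∖ Z) ∪ X) ∩ (X' ∩ X)
1 ∈ (((W ∖ Z) ∪ X) ∩ (X' ∩ X))' since 1 ∉ (((W ∖ Z) ∪ X) ∩ (X' ∩ X))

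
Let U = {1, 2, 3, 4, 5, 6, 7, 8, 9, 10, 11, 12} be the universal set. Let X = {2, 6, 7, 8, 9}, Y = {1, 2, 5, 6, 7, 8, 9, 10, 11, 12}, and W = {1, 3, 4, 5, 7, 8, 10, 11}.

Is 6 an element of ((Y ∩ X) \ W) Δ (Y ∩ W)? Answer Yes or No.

Yes

6 ∈ Y and 6 ∈ X, so 6 ∈ Y ∩ X
6 ∈ (Y ∩ X) and 6 ∉ W, so 6 ∈ (Y ∩ X) \ W
6 ∈ Y and 6 ∉ W, so 6 ∉ Y ∩ W
6 ∈ ((Y ∩ X) \ W) and 6 ∉ (Y ∩ W), so 6 ∈ ((Y ∩ X) \ W) Δ (Y ∩ W)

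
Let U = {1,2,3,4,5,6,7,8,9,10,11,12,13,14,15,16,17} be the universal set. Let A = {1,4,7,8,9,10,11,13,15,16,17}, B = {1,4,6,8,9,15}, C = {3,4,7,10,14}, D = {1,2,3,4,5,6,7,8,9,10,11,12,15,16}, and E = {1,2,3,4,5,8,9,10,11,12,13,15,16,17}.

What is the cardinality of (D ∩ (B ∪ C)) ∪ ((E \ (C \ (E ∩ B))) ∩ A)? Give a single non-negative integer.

B ∪ C = {1,3,4,6,7,8,9,10,14,15}
D ∩ (B ∪ C) = {1,3,4,6,7,8,9,10,15}
E ∩ B = {1,4,8,9,15}
C \ (E ∩ B) = {3,7,10,14}
E \ (C \ (E ∩ B)) = {1,2,4,5,8,9,11,12,13,15,16,17}
(E \ (C \ (E ∩ B))) ∩ A = {1,4,8,9,11,13,15,16,17}
(D ∩ (B ∪ C)) ∪ ((E \ (C \ (E ∩ B))) ∩ A) = {1,3,4,6,7,8,9,10,11,13,15,16,17}
|(D ∩ (B ∪ C)) ∪ ((E \ (C \ (E ∩ B))) ∩ A)| = 13

13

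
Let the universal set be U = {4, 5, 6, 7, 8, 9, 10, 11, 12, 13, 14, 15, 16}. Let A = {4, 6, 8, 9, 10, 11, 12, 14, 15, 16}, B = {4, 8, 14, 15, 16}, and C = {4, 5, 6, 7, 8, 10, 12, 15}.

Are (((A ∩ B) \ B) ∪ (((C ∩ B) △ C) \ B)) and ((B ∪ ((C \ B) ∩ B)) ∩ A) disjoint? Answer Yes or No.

A ∩ B = {4, 8, 14, 15, 16}
(A ∩ B) \ B = {}
C ∩ B = {4, 8, 15}
(C ∩ B) △ C = {5, 6, 7, 10, 12}
((C ∩ B) △ C) \ B = {5, 6, 7, 10, 12}
((A ∩ B) \ B) ∪ (((C ∩ B) △ C) \ B) = {5, 6, 7, 10, 12}
C \ B = {5, 6, 7, 10, 12}
(C \ B) ∩ B = {}
B ∪ ((C \ B) ∩ B) = {4, 8, 14, 15, 16}
(B ∪ ((C \ B) ∩ B)) ∩ A = {4, 8, 14, 15, 16}
{5, 6, 7, 10, 12} and {4, 8, 14, 15, 16} share no elements.

Yes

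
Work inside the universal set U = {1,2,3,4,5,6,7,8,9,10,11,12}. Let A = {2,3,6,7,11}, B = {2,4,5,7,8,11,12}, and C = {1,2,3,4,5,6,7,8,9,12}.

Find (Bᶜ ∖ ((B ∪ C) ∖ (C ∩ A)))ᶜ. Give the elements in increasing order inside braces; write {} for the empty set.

Bᶜ = {1,3,6,9,10}
B ∪ C = {1,2,3,4,5,6,7,8,9,11,12}
C ∩ A = {2,3,6,7}
(B ∪ C) ∖ (C ∩ A) = {1,4,5,8,9,11,12}
Bᶜ ∖ ((B ∪ C) ∖ (C ∩ A)) = {3,6,10}
(Bᶜ ∖ ((B ∪ C) ∖ (C ∩ A)))ᶜ = {1,2,4,5,7,8,9,11,12}

{1,2,4,5,7,8,9,11,12}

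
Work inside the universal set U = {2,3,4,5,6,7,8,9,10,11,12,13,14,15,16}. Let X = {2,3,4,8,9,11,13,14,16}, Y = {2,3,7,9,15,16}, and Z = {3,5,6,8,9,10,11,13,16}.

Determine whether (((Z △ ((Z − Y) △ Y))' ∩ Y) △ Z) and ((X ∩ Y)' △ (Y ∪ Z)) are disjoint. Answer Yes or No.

Yes

Z − Y = {5,6,8,10,11,13}
(Z − Y) △ Y = {2,3,5,6,7,8,9,10,11,13,15,16}
Z △ ((Z − Y) △ Y) = {2,7,15}
(Z △ ((Z − Y) △ Y))' = {3,4,5,6,8,9,10,11,12,13,14,16}
(Z △ ((Z − Y) △ Y))' ∩ Y = {3,9,16}
((Z △ ((Z − Y) △ Y))' ∩ Y) △ Z = {5,6,8,10,11,13}
X ∩ Y = {2,3,9,16}
(X ∩ Y)' = {4,5,6,7,8,10,11,12,13,14,15}
Y ∪ Z = {2,3,5,6,7,8,9,10,11,13,15,16}
(X ∩ Y)' △ (Y ∪ Z) = {2,3,4,9,12,14,16}
{5,6,8,10,11,13} and {2,3,4,9,12,14,16} share no elements.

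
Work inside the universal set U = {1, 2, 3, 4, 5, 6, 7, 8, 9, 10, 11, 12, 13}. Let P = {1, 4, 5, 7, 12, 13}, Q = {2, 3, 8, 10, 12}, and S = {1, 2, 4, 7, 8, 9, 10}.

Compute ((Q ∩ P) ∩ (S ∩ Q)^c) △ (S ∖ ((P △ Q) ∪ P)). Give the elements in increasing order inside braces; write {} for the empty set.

Q ∩ P = {12}
S ∩ Q = {2, 8, 10}
(S ∩ Q)^c = {1, 3, 4, 5, 6, 7, 9, 11, 12, 13}
(Q ∩ P) ∩ (S ∩ Q)^c = {12}
P △ Q = {1, 2, 3, 4, 5, 7, 8, 10, 13}
(P △ Q) ∪ P = {1, 2, 3, 4, 5, 7, 8, 10, 12, 13}
S ∖ ((P △ Q) ∪ P) = {9}
((Q ∩ P) ∩ (S ∩ Q)^c) △ (S ∖ ((P △ Q) ∪ P)) = {9, 12}

{9, 12}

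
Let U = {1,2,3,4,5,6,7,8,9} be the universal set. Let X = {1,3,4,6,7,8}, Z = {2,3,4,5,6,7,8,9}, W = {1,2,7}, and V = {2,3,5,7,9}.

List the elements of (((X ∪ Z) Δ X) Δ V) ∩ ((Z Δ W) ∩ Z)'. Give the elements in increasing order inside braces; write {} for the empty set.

{7}

X ∪ Z = {1,2,3,4,5,6,7,8,9}
(X ∪ Z) Δ X = {2,5,9}
((X ∪ Z) Δ X) Δ V = {3,7}
Z Δ W = {1,3,4,5,6,8,9}
(Z Δ W) ∩ Z = {3,4,5,6,8,9}
((Z Δ W) ∩ Z)' = {1,2,7}
(((X ∪ Z) Δ X) Δ V) ∩ ((Z Δ W) ∩ Z)' = {7}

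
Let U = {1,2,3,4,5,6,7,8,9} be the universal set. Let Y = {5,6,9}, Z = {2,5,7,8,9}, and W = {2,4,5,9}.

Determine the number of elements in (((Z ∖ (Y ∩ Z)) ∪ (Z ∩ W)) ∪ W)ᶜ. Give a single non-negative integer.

3

Y ∩ Z = {5,9}
Z ∖ (Y ∩ Z) = {2,7,8}
Z ∩ W = {2,5,9}
(Z ∖ (Y ∩ Z)) ∪ (Z ∩ W) = {2,5,7,8,9}
((Z ∖ (Y ∩ Z)) ∪ (Z ∩ W)) ∪ W = {2,4,5,7,8,9}
(((Z ∖ (Y ∩ Z)) ∪ (Z ∩ W)) ∪ W)ᶜ = {1,3,6}
|(((Z ∖ (Y ∩ Z)) ∪ (Z ∩ W)) ∪ W)ᶜ| = 3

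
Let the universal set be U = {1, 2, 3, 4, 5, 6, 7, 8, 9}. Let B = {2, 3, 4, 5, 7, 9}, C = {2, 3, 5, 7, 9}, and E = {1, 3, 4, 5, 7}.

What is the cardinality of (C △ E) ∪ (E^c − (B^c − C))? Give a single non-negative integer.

C △ E = {1, 2, 4, 9}
E^c = {2, 6, 8, 9}
B^c = {1, 6, 8}
B^c − C = {1, 6, 8}
E^c − (B^c − C) = {2, 9}
(C △ E) ∪ (E^c − (B^c − C)) = {1, 2, 4, 9}
|(C △ E) ∪ (E^c − (B^c − C))| = 4

4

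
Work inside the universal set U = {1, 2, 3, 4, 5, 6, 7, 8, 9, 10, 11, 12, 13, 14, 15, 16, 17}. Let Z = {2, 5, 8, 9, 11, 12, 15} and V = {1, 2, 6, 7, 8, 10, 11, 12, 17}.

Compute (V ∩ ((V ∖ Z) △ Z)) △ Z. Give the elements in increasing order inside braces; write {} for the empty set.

V ∖ Z = {1, 6, 7, 10, 17}
(V ∖ Z) △ Z = {1, 2, 5, 6, 7, 8, 9, 10, 11, 12, 15, 17}
V ∩ ((V ∖ Z) △ Z) = {1, 2, 6, 7, 8, 10, 11, 12, 17}
(V ∩ ((V ∖ Z) △ Z)) △ Z = {1, 5, 6, 7, 9, 10, 15, 17}

{1, 5, 6, 7, 9, 10, 15, 17}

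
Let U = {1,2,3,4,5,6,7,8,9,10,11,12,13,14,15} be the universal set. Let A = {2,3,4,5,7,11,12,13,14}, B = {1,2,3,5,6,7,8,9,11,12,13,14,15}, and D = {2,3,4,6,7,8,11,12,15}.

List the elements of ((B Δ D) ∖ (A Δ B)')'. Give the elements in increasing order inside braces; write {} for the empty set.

B Δ D = {1,4,5,9,13,14}
A Δ B = {1,4,6,8,9,15}
(A Δ B)' = {2,3,5,7,10,11,12,13,14}
(B Δ D) ∖ (A Δ B)' = {1,4,9}
((B Δ D) ∖ (A Δ B)')' = {2,3,5,6,7,8,10,11,12,13,14,15}

{2,3,5,6,7,8,10,11,12,13,14,15}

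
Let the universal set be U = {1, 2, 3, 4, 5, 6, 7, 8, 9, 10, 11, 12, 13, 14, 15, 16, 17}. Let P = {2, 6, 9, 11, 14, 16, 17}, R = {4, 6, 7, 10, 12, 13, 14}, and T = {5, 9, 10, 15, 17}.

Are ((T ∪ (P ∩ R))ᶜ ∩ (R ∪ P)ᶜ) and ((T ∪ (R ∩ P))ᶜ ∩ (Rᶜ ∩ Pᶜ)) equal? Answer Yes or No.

P ∩ R = {6, 14}
T ∪ (P ∩ R) = {5, 6, 9, 10, 14, 15, 17}
(T ∪ (P ∩ R))ᶜ = {1, 2, 3, 4, 7, 8, 11, 12, 13, 16}
R ∪ P = {2, 4, 6, 7, 9, 10, 11, 12, 13, 14, 16, 17}
(R ∪ P)ᶜ = {1, 3, 5, 8, 15}
(T ∪ (P ∩ R))ᶜ ∩ (R ∪ P)ᶜ = {1, 3, 8}
R ∩ P = {6, 14}
T ∪ (R ∩ P) = {5, 6, 9, 10, 14, 15, 17}
(T ∪ (R ∩ P))ᶜ = {1, 2, 3, 4, 7, 8, 11, 12, 13, 16}
Rᶜ = {1, 2, 3, 5, 8, 9, 11, 15, 16, 17}
Pᶜ = {1, 3, 4, 5, 7, 8, 10, 12, 13, 15}
Rᶜ ∩ Pᶜ = {1, 3, 5, 8, 15}
(T ∪ (R ∩ P))ᶜ ∩ (Rᶜ ∩ Pᶜ) = {1, 3, 8}
Both equal {1, 3, 8}, so (T ∪ (P ∩ R))ᶜ ∩ (R ∪ P)ᶜ = (T ∪ (R ∩ P))ᶜ ∩ (Rᶜ ∩ Pᶜ).

Yes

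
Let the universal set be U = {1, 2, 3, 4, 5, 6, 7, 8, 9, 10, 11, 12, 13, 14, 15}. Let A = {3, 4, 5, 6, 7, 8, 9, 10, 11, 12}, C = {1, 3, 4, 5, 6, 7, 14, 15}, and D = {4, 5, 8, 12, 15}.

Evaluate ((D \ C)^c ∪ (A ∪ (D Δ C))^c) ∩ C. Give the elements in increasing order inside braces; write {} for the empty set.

{1, 3, 4, 5, 6, 7, 14, 15}

D \ C = {8, 12}
(D \ C)^c = {1, 2, 3, 4, 5, 6, 7, 9, 10, 11, 13, 14, 15}
D Δ C = {1, 3, 6, 7, 8, 12, 14}
A ∪ (D Δ C) = {1, 3, 4, 5, 6, 7, 8, 9, 10, 11, 12, 14}
(A ∪ (D Δ C))^c = {2, 13, 15}
(D \ C)^c ∪ (A ∪ (D Δ C))^c = {1, 2, 3, 4, 5, 6, 7, 9, 10, 11, 13, 14, 15}
((D \ C)^c ∪ (A ∪ (D Δ C))^c) ∩ C = {1, 3, 4, 5, 6, 7, 14, 15}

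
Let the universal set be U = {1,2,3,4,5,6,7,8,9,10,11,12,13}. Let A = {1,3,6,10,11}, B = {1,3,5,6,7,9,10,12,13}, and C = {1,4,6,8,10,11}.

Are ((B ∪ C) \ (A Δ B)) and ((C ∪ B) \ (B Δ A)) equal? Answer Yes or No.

B ∪ C = {1,3,4,5,6,7,8,9,10,11,12,13}
A Δ B = {5,7,9,11,12,13}
(B ∪ C) \ (A Δ B) = {1,3,4,6,8,10}
C ∪ B = {1,3,4,5,6,7,8,9,10,11,12,13}
B Δ A = {5,7,9,11,12,13}
(C ∪ B) \ (B Δ A) = {1,3,4,6,8,10}
Both equal {1,3,4,6,8,10}, so (B ∪ C) \ (A Δ B) = (C ∪ B) \ (B Δ A).

Yes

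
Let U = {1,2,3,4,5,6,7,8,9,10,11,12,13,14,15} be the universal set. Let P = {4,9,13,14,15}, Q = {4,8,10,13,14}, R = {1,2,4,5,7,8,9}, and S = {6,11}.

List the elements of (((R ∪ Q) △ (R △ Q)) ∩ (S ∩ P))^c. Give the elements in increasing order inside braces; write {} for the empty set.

{1,2,3,4,5,6,7,8,9,10,11,12,13,14,15}

R ∪ Q = {1,2,4,5,7,8,9,10,13,14}
R △ Q = {1,2,5,7,9,10,13,14}
(R ∪ Q) △ (R △ Q) = {4,8}
S ∩ P = {}
((R ∪ Q) △ (R △ Q)) ∩ (S ∩ P) = {}
(((R ∪ Q) △ (R △ Q)) ∩ (S ∩ P))^c = {1,2,3,4,5,6,7,8,9,10,11,12,13,14,15}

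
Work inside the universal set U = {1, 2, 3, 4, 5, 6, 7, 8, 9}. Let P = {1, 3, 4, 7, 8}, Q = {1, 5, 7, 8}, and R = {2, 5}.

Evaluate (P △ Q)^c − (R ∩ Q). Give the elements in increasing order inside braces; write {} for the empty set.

P △ Q = {3, 4, 5}
(P △ Q)^c = {1, 2, 6, 7, 8, 9}
R ∩ Q = {5}
(P △ Q)^c − (R ∩ Q) = {1, 2, 6, 7, 8, 9}

{1, 2, 6, 7, 8, 9}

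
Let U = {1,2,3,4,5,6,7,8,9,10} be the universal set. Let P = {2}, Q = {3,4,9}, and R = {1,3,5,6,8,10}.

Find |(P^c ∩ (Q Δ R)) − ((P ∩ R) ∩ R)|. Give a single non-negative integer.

7

P^c = {1,3,4,5,6,7,8,9,10}
Q Δ R = {1,4,5,6,8,9,10}
P^c ∩ (Q Δ R) = {1,4,5,6,8,9,10}
P ∩ R = {}
(P ∩ R) ∩ R = {}
(P^c ∩ (Q Δ R)) − ((P ∩ R) ∩ R) = {1,4,5,6,8,9,10}
|(P^c ∩ (Q Δ R)) − ((P ∩ R) ∩ R)| = 7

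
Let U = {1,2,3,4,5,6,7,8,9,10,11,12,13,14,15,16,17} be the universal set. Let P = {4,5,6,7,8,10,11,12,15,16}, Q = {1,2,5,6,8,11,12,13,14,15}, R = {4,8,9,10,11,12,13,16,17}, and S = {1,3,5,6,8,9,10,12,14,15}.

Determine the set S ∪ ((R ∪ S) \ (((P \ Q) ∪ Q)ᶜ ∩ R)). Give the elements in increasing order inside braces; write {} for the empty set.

{1,3,4,5,6,8,9,10,11,12,13,14,15,16}

R ∪ S = {1,3,4,5,6,8,9,10,11,12,13,14,15,16,17}
P \ Q = {4,7,10,16}
(P \ Q) ∪ Q = {1,2,4,5,6,7,8,10,11,12,13,14,15,16}
((P \ Q) ∪ Q)ᶜ = {3,9,17}
((P \ Q) ∪ Q)ᶜ ∩ R = {9,17}
(R ∪ S) \ (((P \ Q) ∪ Q)ᶜ ∩ R) = {1,3,4,5,6,8,10,11,12,13,14,15,16}
S ∪ ((R ∪ S) \ (((P \ Q) ∪ Q)ᶜ ∩ R)) = {1,3,4,5,6,8,9,10,11,12,13,14,15,16}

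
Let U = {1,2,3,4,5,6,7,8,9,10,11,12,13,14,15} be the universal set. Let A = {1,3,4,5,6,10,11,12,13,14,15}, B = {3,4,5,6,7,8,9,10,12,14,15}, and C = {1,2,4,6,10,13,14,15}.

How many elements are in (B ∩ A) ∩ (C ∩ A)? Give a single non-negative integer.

B ∩ A = {3,4,5,6,10,12,14,15}
C ∩ A = {1,4,6,10,13,14,15}
(B ∩ A) ∩ (C ∩ A) = {4,6,10,14,15}
|(B ∩ A) ∩ (C ∩ A)| = 5

5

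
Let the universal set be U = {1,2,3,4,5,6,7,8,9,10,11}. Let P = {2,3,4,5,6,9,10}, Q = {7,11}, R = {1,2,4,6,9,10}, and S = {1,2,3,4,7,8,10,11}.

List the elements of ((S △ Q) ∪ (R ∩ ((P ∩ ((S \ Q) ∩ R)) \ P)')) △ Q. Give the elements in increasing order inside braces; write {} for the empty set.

{1,2,3,4,6,7,8,9,10,11}

S △ Q = {1,2,3,4,8,10}
S \ Q = {1,2,3,4,8,10}
(S \ Q) ∩ R = {1,2,4,10}
P ∩ ((S \ Q) ∩ R) = {2,4,10}
(P ∩ ((S \ Q) ∩ R)) \ P = {}
((P ∩ ((S \ Q) ∩ R)) \ P)' = {1,2,3,4,5,6,7,8,9,10,11}
R ∩ ((P ∩ ((S \ Q) ∩ R)) \ P)' = {1,2,4,6,9,10}
(S △ Q) ∪ (R ∩ ((P ∩ ((S \ Q) ∩ R)) \ P)') = {1,2,3,4,6,8,9,10}
((S △ Q) ∪ (R ∩ ((P ∩ ((S \ Q) ∩ R)) \ P)')) △ Q = {1,2,3,4,6,7,8,9,10,11}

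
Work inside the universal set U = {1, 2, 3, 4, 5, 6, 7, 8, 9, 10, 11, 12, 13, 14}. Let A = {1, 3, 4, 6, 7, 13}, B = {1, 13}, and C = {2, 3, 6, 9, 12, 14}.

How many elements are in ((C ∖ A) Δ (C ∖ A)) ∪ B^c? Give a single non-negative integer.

C ∖ A = {2, 9, 12, 14}
(C ∖ A) Δ (C ∖ A) = {}
B^c = {2, 3, 4, 5, 6, 7, 8, 9, 10, 11, 12, 14}
((C ∖ A) Δ (C ∖ A)) ∪ B^c = {2, 3, 4, 5, 6, 7, 8, 9, 10, 11, 12, 14}
|((C ∖ A) Δ (C ∖ A)) ∪ B^c| = 12

12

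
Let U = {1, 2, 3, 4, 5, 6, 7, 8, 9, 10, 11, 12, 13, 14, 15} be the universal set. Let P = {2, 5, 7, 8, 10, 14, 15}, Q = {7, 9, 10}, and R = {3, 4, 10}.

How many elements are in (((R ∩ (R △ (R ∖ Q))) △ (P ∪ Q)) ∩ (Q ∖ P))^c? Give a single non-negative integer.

R ∖ Q = {3, 4}
R △ (R ∖ Q) = {10}
R ∩ (R △ (R ∖ Q)) = {10}
P ∪ Q = {2, 5, 7, 8, 9, 10, 14, 15}
(R ∩ (R △ (R ∖ Q))) △ (P ∪ Q) = {2, 5, 7, 8, 9, 14, 15}
Q ∖ P = {9}
((R ∩ (R △ (R ∖ Q))) △ (P ∪ Q)) ∩ (Q ∖ P) = {9}
(((R ∩ (R △ (R ∖ Q))) △ (P ∪ Q)) ∩ (Q ∖ P))^c = {1, 2, 3, 4, 5, 6, 7, 8, 10, 11, 12, 13, 14, 15}
|(((R ∩ (R △ (R ∖ Q))) △ (P ∪ Q)) ∩ (Q ∖ P))^c| = 14

14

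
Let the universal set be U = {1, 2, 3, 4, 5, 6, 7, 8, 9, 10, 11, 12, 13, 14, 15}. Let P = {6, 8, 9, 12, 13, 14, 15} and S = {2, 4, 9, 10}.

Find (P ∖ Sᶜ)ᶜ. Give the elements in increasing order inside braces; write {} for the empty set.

Sᶜ = {1, 3, 5, 6, 7, 8, 11, 12, 13, 14, 15}
P ∖ Sᶜ = {9}
(P ∖ Sᶜ)ᶜ = {1, 2, 3, 4, 5, 6, 7, 8, 10, 11, 12, 13, 14, 15}

{1, 2, 3, 4, 5, 6, 7, 8, 10, 11, 12, 13, 14, 15}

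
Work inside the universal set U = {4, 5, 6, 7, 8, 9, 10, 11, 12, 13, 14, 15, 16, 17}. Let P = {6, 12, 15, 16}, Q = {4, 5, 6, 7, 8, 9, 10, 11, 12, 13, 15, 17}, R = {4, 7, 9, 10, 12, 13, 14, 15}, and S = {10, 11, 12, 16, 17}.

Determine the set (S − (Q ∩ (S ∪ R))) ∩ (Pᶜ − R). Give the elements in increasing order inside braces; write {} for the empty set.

S ∪ R = {4, 7, 9, 10, 11, 12, 13, 14, 15, 16, 17}
Q ∩ (S ∪ R) = {4, 7, 9, 10, 11, 12, 13, 15, 17}
S − (Q ∩ (S ∪ R)) = {16}
Pᶜ = {4, 5, 7, 8, 9, 10, 11, 13, 14, 17}
Pᶜ − R = {5, 8, 11, 17}
(S − (Q ∩ (S ∪ R))) ∩ (Pᶜ − R) = {}

{}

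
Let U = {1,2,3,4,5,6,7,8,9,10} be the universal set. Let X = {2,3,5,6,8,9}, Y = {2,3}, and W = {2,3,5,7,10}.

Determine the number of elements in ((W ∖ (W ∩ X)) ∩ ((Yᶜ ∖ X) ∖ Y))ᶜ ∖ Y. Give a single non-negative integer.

W ∩ X = {2,3,5}
W ∖ (W ∩ X) = {7,10}
Yᶜ = {1,4,5,6,7,8,9,10}
Yᶜ ∖ X = {1,4,7,10}
(Yᶜ ∖ X) ∖ Y = {1,4,7,10}
(W ∖ (W ∩ X)) ∩ ((Yᶜ ∖ X) ∖ Y) = {7,10}
((W ∖ (W ∩ X)) ∩ ((Yᶜ ∖ X) ∖ Y))ᶜ = {1,2,3,4,5,6,8,9}
((W ∖ (W ∩ X)) ∩ ((Yᶜ ∖ X) ∖ Y))ᶜ ∖ Y = {1,4,5,6,8,9}
|((W ∖ (W ∩ X)) ∩ ((Yᶜ ∖ X) ∖ Y))ᶜ ∖ Y| = 6

6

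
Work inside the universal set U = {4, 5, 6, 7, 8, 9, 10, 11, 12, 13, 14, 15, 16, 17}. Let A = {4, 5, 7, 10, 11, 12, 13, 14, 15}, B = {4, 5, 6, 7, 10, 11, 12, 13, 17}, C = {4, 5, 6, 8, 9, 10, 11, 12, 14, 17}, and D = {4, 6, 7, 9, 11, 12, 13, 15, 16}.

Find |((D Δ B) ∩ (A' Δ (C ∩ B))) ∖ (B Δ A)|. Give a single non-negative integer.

4

D Δ B = {5, 9, 10, 15, 16, 17}
A' = {6, 8, 9, 16, 17}
C ∩ B = {4, 5, 6, 10, 11, 12, 17}
A' Δ (C ∩ B) = {4, 5, 8, 9, 10, 11, 12, 16}
(D Δ B) ∩ (A' Δ (C ∩ B)) = {5, 9, 10, 16}
B Δ A = {6, 14, 15, 17}
((D Δ B) ∩ (A' Δ (C ∩ B))) ∖ (B Δ A) = {5, 9, 10, 16}
|((D Δ B) ∩ (A' Δ (C ∩ B))) ∖ (B Δ A)| = 4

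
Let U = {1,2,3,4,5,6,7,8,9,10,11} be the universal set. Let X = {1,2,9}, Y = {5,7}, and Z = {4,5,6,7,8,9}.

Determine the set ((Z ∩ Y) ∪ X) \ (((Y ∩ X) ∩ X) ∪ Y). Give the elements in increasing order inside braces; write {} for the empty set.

{1,2,9}

Z ∩ Y = {5,7}
(Z ∩ Y) ∪ X = {1,2,5,7,9}
Y ∩ X = {}
(Y ∩ X) ∩ X = {}
((Y ∩ X) ∩ X) ∪ Y = {5,7}
((Z ∩ Y) ∪ X) \ (((Y ∩ X) ∩ X) ∪ Y) = {1,2,9}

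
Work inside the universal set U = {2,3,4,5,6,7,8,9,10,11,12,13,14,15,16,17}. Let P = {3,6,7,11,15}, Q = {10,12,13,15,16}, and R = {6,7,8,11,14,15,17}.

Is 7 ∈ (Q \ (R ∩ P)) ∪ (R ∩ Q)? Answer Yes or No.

7 ∈ R and 7 ∈ P, so 7 ∈ R ∩ P
7 ∉ Q and 7 ∈ (R ∩ P), so 7 ∉ Q \ (R ∩ P)
7 ∈ R and 7 ∉ Q, so 7 ∉ R ∩ Q
7 ∉ (Q \ (R ∩ P)) and 7 ∉ (R ∩ Q), so 7 ∉ (Q \ (R ∩ P)) ∪ (R ∩ Q)

No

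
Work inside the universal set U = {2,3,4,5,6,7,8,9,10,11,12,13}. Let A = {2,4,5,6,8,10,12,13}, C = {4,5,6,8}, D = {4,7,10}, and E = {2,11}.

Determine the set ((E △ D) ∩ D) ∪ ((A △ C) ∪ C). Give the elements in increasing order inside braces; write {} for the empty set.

{2,4,5,6,7,8,10,12,13}

E △ D = {2,4,7,10,11}
(E △ D) ∩ D = {4,7,10}
A △ C = {2,10,12,13}
(A △ C) ∪ C = {2,4,5,6,8,10,12,13}
((E △ D) ∩ D) ∪ ((A △ C) ∪ C) = {2,4,5,6,7,8,10,12,13}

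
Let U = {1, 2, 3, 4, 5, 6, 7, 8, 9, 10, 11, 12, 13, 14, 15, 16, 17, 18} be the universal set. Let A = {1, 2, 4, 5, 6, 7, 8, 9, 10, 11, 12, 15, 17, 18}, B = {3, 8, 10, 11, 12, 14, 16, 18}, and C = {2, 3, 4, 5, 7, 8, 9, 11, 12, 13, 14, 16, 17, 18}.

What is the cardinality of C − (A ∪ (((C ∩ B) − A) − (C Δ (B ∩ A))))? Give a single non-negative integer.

4

C ∩ B = {3, 8, 11, 12, 14, 16, 18}
(C ∩ B) − A = {3, 14, 16}
B ∩ A = {8, 10, 11, 12, 18}
C Δ (B ∩ A) = {2, 3, 4, 5, 7, 9, 10, 13, 14, 16, 17}
((C ∩ B) − A) − (C Δ (B ∩ A)) = {}
A ∪ (((C ∩ B) − A) − (C Δ (B ∩ A))) = {1, 2, 4, 5, 6, 7, 8, 9, 10, 11, 12, 15, 17, 18}
C − (A ∪ (((C ∩ B) − A) − (C Δ (B ∩ A)))) = {3, 13, 14, 16}
|C − (A ∪ (((C ∩ B) − A) − (C Δ (B ∩ A))))| = 4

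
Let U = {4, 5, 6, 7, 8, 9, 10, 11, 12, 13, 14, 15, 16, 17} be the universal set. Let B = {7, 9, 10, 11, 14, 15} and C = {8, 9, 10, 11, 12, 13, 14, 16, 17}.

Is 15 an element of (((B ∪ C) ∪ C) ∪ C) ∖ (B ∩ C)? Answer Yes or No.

15 ∈ B and 15 ∉ C, so 15 ∈ B ∪ C
15 ∈ (B ∪ C) and 15 ∉ C, so 15 ∈ (B ∪ C) ∪ C
15 ∈ ((B ∪ C) ∪ C) and 15 ∉ C, so 15 ∈ ((B ∪ C) ∪ C) ∪ C
15 ∈ B and 15 ∉ C, so 15 ∉ B ∩ C
15 ∈ (((B ∪ C) ∪ C) ∪ C) and 15 ∉ (B ∩ C), so 15 ∈ (((B ∪ C) ∪ C) ∪ C) ∖ (B ∩ C)

Yes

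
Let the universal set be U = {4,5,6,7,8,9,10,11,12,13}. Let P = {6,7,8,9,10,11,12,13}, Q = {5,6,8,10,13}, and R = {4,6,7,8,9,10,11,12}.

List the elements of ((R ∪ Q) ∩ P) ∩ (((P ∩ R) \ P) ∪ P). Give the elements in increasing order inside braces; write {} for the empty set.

{6,7,8,9,10,11,12,13}

R ∪ Q = {4,5,6,7,8,9,10,11,12,13}
(R ∪ Q) ∩ P = {6,7,8,9,10,11,12,13}
P ∩ R = {6,7,8,9,10,11,12}
(P ∩ R) \ P = {}
((P ∩ R) \ P) ∪ P = {6,7,8,9,10,11,12,13}
((R ∪ Q) ∩ P) ∩ (((P ∩ R) \ P) ∪ P) = {6,7,8,9,10,11,12,13}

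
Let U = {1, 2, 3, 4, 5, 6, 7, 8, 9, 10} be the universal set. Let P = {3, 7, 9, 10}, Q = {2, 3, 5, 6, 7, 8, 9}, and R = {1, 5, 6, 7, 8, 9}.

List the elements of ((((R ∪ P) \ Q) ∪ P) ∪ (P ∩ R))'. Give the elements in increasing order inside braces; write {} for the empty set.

R ∪ P = {1, 3, 5, 6, 7, 8, 9, 10}
(R ∪ P) \ Q = {1, 10}
((R ∪ P) \ Q) ∪ P = {1, 3, 7, 9, 10}
P ∩ R = {7, 9}
(((R ∪ P) \ Q) ∪ P) ∪ (P ∩ R) = {1, 3, 7, 9, 10}
((((R ∪ P) \ Q) ∪ P) ∪ (P ∩ R))' = {2, 4, 5, 6, 8}

{2, 4, 5, 6, 8}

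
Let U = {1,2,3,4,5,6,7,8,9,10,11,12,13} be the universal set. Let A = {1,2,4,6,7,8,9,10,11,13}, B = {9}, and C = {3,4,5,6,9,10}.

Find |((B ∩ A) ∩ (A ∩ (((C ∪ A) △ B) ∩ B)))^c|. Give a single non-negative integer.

B ∩ A = {9}
C ∪ A = {1,2,3,4,5,6,7,8,9,10,11,13}
(C ∪ A) △ B = {1,2,3,4,5,6,7,8,10,11,13}
((C ∪ A) △ B) ∩ B = {}
A ∩ (((C ∪ A) △ B) ∩ B) = {}
(B ∩ A) ∩ (A ∩ (((C ∪ A) △ B) ∩ B)) = {}
((B ∩ A) ∩ (A ∩ (((C ∪ A) △ B) ∩ B)))^c = {1,2,3,4,5,6,7,8,9,10,11,12,13}
|((B ∩ A) ∩ (A ∩ (((C ∪ A) △ B) ∩ B)))^c| = 13

13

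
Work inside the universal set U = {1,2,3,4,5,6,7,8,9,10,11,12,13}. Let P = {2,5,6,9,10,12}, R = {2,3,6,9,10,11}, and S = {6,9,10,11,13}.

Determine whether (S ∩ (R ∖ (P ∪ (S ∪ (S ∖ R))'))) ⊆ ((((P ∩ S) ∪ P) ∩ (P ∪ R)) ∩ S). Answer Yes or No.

No

S ∖ R = {13}
S ∪ (S ∖ R) = {6,9,10,11,13}
(S ∪ (S ∖ R))' = {1,2,3,4,5,7,8,12}
P ∪ (S ∪ (S ∖ R))' = {1,2,3,4,5,6,7,8,9,10,12}
R ∖ (P ∪ (S ∪ (S ∖ R))') = {11}
S ∩ (R ∖ (P ∪ (S ∪ (S ∖ R))')) = {11}
P ∩ S = {6,9,10}
(P ∩ S) ∪ P = {2,5,6,9,10,12}
P ∪ R = {2,3,5,6,9,10,11,12}
((P ∩ S) ∪ P) ∩ (P ∪ R) = {2,5,6,9,10,12}
(((P ∩ S) ∪ P) ∩ (P ∪ R)) ∩ S = {6,9,10}
11 ∈ S ∩ (R ∖ (P ∪ (S ∪ (S ∖ R))')) but 11 ∉ (((P ∩ S) ∪ P) ∩ (P ∪ R)) ∩ S, so the inclusion fails.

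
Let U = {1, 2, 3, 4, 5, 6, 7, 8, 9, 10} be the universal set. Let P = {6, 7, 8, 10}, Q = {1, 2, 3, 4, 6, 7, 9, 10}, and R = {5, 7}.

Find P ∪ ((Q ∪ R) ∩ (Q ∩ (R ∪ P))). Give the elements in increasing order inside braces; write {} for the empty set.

Q ∪ R = {1, 2, 3, 4, 5, 6, 7, 9, 10}
R ∪ P = {5, 6, 7, 8, 10}
Q ∩ (R ∪ P) = {6, 7, 10}
(Q ∪ R) ∩ (Q ∩ (R ∪ P)) = {6, 7, 10}
P ∪ ((Q ∪ R) ∩ (Q ∩ (R ∪ P))) = {6, 7, 8, 10}

{6, 7, 8, 10}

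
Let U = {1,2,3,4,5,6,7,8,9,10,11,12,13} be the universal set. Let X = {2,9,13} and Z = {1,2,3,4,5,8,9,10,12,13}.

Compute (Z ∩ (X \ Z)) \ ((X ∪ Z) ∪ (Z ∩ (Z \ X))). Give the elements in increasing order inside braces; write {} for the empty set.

{}

X \ Z = {}
Z ∩ (X \ Z) = {}
X ∪ Z = {1,2,3,4,5,8,9,10,12,13}
Z \ X = {1,3,4,5,8,10,12}
Z ∩ (Z \ X) = {1,3,4,5,8,10,12}
(X ∪ Z) ∪ (Z ∩ (Z \ X)) = {1,2,3,4,5,8,9,10,12,13}
(Z ∩ (X \ Z)) \ ((X ∪ Z) ∪ (Z ∩ (Z \ X))) = {}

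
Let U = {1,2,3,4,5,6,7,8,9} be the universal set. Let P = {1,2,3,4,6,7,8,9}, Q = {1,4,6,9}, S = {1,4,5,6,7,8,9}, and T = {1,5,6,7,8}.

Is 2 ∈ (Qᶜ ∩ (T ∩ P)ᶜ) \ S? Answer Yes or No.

2 ∉ Q, so 2 ∈ Qᶜ
2 ∉ T and 2 ∈ P, so 2 ∉ T ∩ P
2 ∈ (T ∩ P)ᶜ since 2 ∉ (T ∩ P)
2 ∈ Qᶜ and 2 ∈ (T ∩ P)ᶜ, so 2 ∈ Qᶜ ∩ (T ∩ P)ᶜ
2 ∈ (Qᶜ ∩ (T ∩ P)ᶜ) and 2 ∉ S, so 2 ∈ (Qᶜ ∩ (T ∩ P)ᶜ) \ S

Yes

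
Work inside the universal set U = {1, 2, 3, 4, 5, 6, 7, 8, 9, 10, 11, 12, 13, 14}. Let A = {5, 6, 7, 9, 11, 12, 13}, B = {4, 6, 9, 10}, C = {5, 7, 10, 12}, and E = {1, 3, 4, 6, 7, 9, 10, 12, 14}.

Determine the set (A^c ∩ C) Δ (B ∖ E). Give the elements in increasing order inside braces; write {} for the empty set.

A^c = {1, 2, 3, 4, 8, 10, 14}
A^c ∩ C = {10}
B ∖ E = {}
(A^c ∩ C) Δ (B ∖ E) = {10}

{10}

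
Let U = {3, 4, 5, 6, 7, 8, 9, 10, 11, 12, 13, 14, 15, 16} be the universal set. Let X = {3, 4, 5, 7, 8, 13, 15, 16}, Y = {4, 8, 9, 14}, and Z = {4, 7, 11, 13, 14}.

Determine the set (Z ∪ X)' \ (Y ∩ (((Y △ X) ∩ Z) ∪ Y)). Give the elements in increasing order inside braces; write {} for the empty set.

{6, 10, 12}

Z ∪ X = {3, 4, 5, 7, 8, 11, 13, 14, 15, 16}
(Z ∪ X)' = {6, 9, 10, 12}
Y △ X = {3, 5, 7, 9, 13, 14, 15, 16}
(Y △ X) ∩ Z = {7, 13, 14}
((Y △ X) ∩ Z) ∪ Y = {4, 7, 8, 9, 13, 14}
Y ∩ (((Y △ X) ∩ Z) ∪ Y) = {4, 8, 9, 14}
(Z ∪ X)' \ (Y ∩ (((Y △ X) ∩ Z) ∪ Y)) = {6, 10, 12}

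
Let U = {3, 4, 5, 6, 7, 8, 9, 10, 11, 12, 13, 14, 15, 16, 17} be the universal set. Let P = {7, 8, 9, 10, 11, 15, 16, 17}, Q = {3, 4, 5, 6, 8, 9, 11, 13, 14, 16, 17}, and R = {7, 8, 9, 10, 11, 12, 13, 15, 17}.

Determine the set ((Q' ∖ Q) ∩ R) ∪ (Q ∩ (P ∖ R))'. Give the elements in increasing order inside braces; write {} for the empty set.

Q' = {7, 10, 12, 15}
Q' ∖ Q = {7, 10, 12, 15}
(Q' ∖ Q) ∩ R = {7, 10, 12, 15}
P ∖ R = {16}
Q ∩ (P ∖ R) = {16}
(Q ∩ (P ∖ R))' = {3, 4, 5, 6, 7, 8, 9, 10, 11, 12, 13, 14, 15, 17}
((Q' ∖ Q) ∩ R) ∪ (Q ∩ (P ∖ R))' = {3, 4, 5, 6, 7, 8, 9, 10, 11, 12, 13, 14, 15, 17}

{3, 4, 5, 6, 7, 8, 9, 10, 11, 12, 13, 14, 15, 17}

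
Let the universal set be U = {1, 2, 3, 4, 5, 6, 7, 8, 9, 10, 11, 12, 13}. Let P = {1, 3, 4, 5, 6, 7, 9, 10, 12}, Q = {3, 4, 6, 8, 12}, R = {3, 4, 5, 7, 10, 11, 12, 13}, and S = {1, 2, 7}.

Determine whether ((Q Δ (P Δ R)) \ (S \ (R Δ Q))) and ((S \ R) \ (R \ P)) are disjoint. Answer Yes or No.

P Δ R = {1, 6, 9, 11, 13}
Q Δ (P Δ R) = {1, 3, 4, 8, 9, 11, 12, 13}
R Δ Q = {5, 6, 7, 8, 10, 11, 13}
S \ (R Δ Q) = {1, 2}
(Q Δ (P Δ R)) \ (S \ (R Δ Q)) = {3, 4, 8, 9, 11, 12, 13}
S \ R = {1, 2}
R \ P = {11, 13}
(S \ R) \ (R \ P) = {1, 2}
{3, 4, 8, 9, 11, 12, 13} and {1, 2} share no elements.

Yes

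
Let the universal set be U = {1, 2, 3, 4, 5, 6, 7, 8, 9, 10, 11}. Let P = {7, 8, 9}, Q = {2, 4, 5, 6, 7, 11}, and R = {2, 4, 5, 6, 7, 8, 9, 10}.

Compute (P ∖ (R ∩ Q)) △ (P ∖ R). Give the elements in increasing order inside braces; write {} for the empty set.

R ∩ Q = {2, 4, 5, 6, 7}
P ∖ (R ∩ Q) = {8, 9}
P ∖ R = {}
(P ∖ (R ∩ Q)) △ (P ∖ R) = {8, 9}

{8, 9}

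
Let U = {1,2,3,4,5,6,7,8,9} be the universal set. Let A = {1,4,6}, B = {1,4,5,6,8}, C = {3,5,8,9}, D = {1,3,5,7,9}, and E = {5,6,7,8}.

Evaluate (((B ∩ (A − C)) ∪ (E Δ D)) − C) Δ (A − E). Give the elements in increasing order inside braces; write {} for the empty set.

{6}

A − C = {1,4,6}
B ∩ (A − C) = {1,4,6}
E Δ D = {1,3,6,8,9}
(B ∩ (A − C)) ∪ (E Δ D) = {1,3,4,6,8,9}
((B ∩ (A − C)) ∪ (E Δ D)) − C = {1,4,6}
A − E = {1,4}
(((B ∩ (A − C)) ∪ (E Δ D)) − C) Δ (A − E) = {6}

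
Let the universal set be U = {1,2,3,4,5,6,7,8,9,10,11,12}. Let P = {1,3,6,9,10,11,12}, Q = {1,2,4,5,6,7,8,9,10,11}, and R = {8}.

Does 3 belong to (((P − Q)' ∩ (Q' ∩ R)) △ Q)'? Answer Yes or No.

3 ∈ P and 3 ∉ Q, so 3 ∈ P − Q
3 ∉ (P − Q)' since 3 ∈ (P − Q)
3 ∉ Q, so 3 ∈ Q'
3 ∈ Q' and 3 ∉ R, so 3 ∉ Q' ∩ R
3 ∉ (P − Q)' and 3 ∉ (Q' ∩ R), so 3 ∉ (P − Q)' ∩ (Q' ∩ R)
3 ∉ ((P − Q)' ∩ (Q' ∩ R)) and 3 ∉ Q, so 3 ∉ ((P − Q)' ∩ (Q' ∩ R)) △ Q
3 ∈ (((P − Q)' ∩ (Q' ∩ R)) △ Q)' since 3 ∉ (((P − Q)' ∩ (Q' ∩ R)) △ Q)

Yes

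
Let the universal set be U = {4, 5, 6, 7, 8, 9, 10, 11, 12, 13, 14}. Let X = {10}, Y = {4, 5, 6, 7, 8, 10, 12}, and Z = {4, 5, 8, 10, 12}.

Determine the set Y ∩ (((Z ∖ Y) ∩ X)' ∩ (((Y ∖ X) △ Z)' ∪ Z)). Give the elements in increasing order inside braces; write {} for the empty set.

Z ∖ Y = {}
(Z ∖ Y) ∩ X = {}
((Z ∖ Y) ∩ X)' = {4, 5, 6, 7, 8, 9, 10, 11, 12, 13, 14}
Y ∖ X = {4, 5, 6, 7, 8, 12}
(Y ∖ X) △ Z = {6, 7, 10}
((Y ∖ X) △ Z)' = {4, 5, 8, 9, 11, 12, 13, 14}
((Y ∖ X) △ Z)' ∪ Z = {4, 5, 8, 9, 10, 11, 12, 13, 14}
((Z ∖ Y) ∩ X)' ∩ (((Y ∖ X) △ Z)' ∪ Z) = {4, 5, 8, 9, 10, 11, 12, 13, 14}
Y ∩ (((Z ∖ Y) ∩ X)' ∩ (((Y ∖ X) △ Z)' ∪ Z)) = {4, 5, 8, 10, 12}

{4, 5, 8, 10, 12}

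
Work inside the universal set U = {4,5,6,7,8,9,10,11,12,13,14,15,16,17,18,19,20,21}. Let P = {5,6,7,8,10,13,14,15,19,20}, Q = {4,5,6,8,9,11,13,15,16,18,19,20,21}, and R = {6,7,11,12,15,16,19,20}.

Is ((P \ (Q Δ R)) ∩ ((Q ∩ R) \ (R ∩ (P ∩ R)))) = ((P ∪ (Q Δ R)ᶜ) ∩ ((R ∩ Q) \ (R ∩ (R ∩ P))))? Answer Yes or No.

No

Q Δ R = {4,5,7,8,9,12,13,18,21}
P \ (Q Δ R) = {6,10,14,15,19,20}
Q ∩ R = {6,11,15,16,19,20}
P ∩ R = {6,7,15,19,20}
R ∩ (P ∩ R) = {6,7,15,19,20}
(Q ∩ R) \ (R ∩ (P ∩ R)) = {11,16}
(P \ (Q Δ R)) ∩ ((Q ∩ R) \ (R ∩ (P ∩ R))) = {}
(Q Δ R)ᶜ = {6,10,11,14,15,16,17,19,20}
P ∪ (Q Δ R)ᶜ = {5,6,7,8,10,11,13,14,15,16,17,19,20}
R ∩ Q = {6,11,15,16,19,20}
R ∩ P = {6,7,15,19,20}
R ∩ (R ∩ P) = {6,7,15,19,20}
(R ∩ Q) \ (R ∩ (R ∩ P)) = {11,16}
(P ∪ (Q Δ R)ᶜ) ∩ ((R ∩ Q) \ (R ∩ (R ∩ P))) = {11,16}
11 ∈ (P ∪ (Q Δ R)ᶜ) ∩ ((R ∩ Q) \ (R ∩ (R ∩ P))) but 11 ∉ (P \ (Q Δ R)) ∩ ((Q ∩ R) \ (R ∩ (P ∩ R))), so they differ.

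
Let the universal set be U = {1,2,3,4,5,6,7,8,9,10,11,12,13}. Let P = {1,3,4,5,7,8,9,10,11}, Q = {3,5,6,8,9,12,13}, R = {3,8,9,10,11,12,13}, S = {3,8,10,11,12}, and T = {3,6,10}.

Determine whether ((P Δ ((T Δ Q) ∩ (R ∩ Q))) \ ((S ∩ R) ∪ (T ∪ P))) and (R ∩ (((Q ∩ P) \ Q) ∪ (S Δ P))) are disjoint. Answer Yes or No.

T Δ Q = {5,8,9,10,12,13}
R ∩ Q = {3,8,9,12,13}
(T Δ Q) ∩ (R ∩ Q) = {8,9,12,13}
P Δ ((T Δ Q) ∩ (R ∩ Q)) = {1,3,4,5,7,10,11,12,13}
S ∩ R = {3,8,10,11,12}
T ∪ P = {1,3,4,5,6,7,8,9,10,11}
(S ∩ R) ∪ (T ∪ P) = {1,3,4,5,6,7,8,9,10,11,12}
(P Δ ((T Δ Q) ∩ (R ∩ Q))) \ ((S ∩ R) ∪ (T ∪ P)) = {13}
Q ∩ P = {3,5,8,9}
(Q ∩ P) \ Q = {}
S Δ P = {1,4,5,7,9,12}
((Q ∩ P) \ Q) ∪ (S Δ P) = {1,4,5,7,9,12}
R ∩ (((Q ∩ P) \ Q) ∪ (S Δ P)) = {9,12}
{13} and {9,12} share no elements.

Yes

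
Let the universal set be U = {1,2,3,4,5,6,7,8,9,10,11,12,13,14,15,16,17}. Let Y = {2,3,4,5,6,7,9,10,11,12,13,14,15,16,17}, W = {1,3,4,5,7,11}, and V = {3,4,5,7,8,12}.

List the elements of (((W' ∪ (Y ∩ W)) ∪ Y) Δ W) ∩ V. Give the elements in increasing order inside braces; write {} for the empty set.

{8,12}

W' = {2,6,8,9,10,12,13,14,15,16,17}
Y ∩ W = {3,4,5,7,11}
W' ∪ (Y ∩ W) = {2,3,4,5,6,7,8,9,10,11,12,13,14,15,16,17}
(W' ∪ (Y ∩ W)) ∪ Y = {2,3,4,5,6,7,8,9,10,11,12,13,14,15,16,17}
((W' ∪ (Y ∩ W)) ∪ Y) Δ W = {1,2,6,8,9,10,12,13,14,15,16,17}
(((W' ∪ (Y ∩ W)) ∪ Y) Δ W) ∩ V = {8,12}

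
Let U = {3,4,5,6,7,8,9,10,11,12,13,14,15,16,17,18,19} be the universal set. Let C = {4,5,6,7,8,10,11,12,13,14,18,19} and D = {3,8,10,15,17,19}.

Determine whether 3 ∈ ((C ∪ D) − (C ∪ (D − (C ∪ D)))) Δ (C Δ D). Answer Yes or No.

3 ∉ C and 3 ∈ D, so 3 ∈ C ∪ D
3 ∉ C and 3 ∈ D, so 3 ∈ C ∪ D
3 ∈ D and 3 ∈ (C ∪ D), so 3 ∉ D − (C ∪ D)
3 ∉ C and 3 ∉ (D − (C ∪ D)), so 3 ∉ C ∪ (D − (C ∪ D))
3 ∈ (C ∪ D) and 3 ∉ (C ∪ (D − (C ∪ D))), so 3 ∈ (C ∪ D) − (C ∪ (D − (C ∪ D)))
3 ∉ C and 3 ∈ D, so 3 ∈ C Δ D
3 ∈ ((C ∪ D) − (C ∪ (D − (C ∪ D)))) and 3 ∈ (C Δ D), so 3 ∉ ((C ∪ D) − (C ∪ (D − (C ∪ D)))) Δ (C Δ D)

No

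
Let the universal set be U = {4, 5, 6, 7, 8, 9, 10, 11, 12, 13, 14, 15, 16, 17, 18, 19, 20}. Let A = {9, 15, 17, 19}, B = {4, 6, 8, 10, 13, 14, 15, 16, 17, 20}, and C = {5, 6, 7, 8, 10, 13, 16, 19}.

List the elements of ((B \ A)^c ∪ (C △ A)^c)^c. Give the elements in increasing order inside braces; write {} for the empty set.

{6, 8, 10, 13, 16}

B \ A = {4, 6, 8, 10, 13, 14, 16, 20}
(B \ A)^c = {5, 7, 9, 11, 12, 15, 17, 18, 19}
C △ A = {5, 6, 7, 8, 9, 10, 13, 15, 16, 17}
(C △ A)^c = {4, 11, 12, 14, 18, 19, 20}
(B \ A)^c ∪ (C △ A)^c = {4, 5, 7, 9, 11, 12, 14, 15, 17, 18, 19, 20}
((B \ A)^c ∪ (C △ A)^c)^c = {6, 8, 10, 13, 16}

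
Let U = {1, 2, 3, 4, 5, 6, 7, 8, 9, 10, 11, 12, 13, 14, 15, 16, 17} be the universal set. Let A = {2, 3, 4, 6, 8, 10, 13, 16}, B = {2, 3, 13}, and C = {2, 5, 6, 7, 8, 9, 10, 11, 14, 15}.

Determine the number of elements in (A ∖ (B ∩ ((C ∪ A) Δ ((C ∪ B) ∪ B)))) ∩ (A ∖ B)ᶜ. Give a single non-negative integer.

C ∪ A = {2, 3, 4, 5, 6, 7, 8, 9, 10, 11, 13, 14, 15, 16}
C ∪ B = {2, 3, 5, 6, 7, 8, 9, 10, 11, 13, 14, 15}
(C ∪ B) ∪ B = {2, 3, 5, 6, 7, 8, 9, 10, 11, 13, 14, 15}
(C ∪ A) Δ ((C ∪ B) ∪ B) = {4, 16}
B ∩ ((C ∪ A) Δ ((C ∪ B) ∪ B)) = {}
A ∖ (B ∩ ((C ∪ A) Δ ((C ∪ B) ∪ B))) = {2, 3, 4, 6, 8, 10, 13, 16}
A ∖ B = {4, 6, 8, 10, 16}
(A ∖ B)ᶜ = {1, 2, 3, 5, 7, 9, 11, 12, 13, 14, 15, 17}
(A ∖ (B ∩ ((C ∪ A) Δ ((C ∪ B) ∪ B)))) ∩ (A ∖ B)ᶜ = {2, 3, 13}
|(A ∖ (B ∩ ((C ∪ A) Δ ((C ∪ B) ∪ B)))) ∩ (A ∖ B)ᶜ| = 3

3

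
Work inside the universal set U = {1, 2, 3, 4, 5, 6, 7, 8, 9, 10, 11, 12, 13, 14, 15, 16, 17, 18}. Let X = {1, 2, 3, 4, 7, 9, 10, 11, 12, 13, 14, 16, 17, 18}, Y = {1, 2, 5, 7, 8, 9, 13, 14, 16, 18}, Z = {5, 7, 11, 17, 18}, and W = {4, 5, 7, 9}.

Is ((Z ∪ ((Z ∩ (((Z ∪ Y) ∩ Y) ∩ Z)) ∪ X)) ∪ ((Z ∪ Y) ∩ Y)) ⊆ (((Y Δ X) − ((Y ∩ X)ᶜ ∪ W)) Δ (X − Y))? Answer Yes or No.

No

Z ∪ Y = {1, 2, 5, 7, 8, 9, 11, 13, 14, 16, 17, 18}
(Z ∪ Y) ∩ Y = {1, 2, 5, 7, 8, 9, 13, 14, 16, 18}
((Z ∪ Y) ∩ Y) ∩ Z = {5, 7, 18}
Z ∩ (((Z ∪ Y) ∩ Y) ∩ Z) = {5, 7, 18}
(Z ∩ (((Z ∪ Y) ∩ Y) ∩ Z)) ∪ X = {1, 2, 3, 4, 5, 7, 9, 10, 11, 12, 13, 14, 16, 17, 18}
Z ∪ ((Z ∩ (((Z ∪ Y) ∩ Y) ∩ Z)) ∪ X) = {1, 2, 3, 4, 5, 7, 9, 10, 11, 12, 13, 14, 16, 17, 18}
(Z ∪ ((Z ∩ (((Z ∪ Y) ∩ Y) ∩ Z)) ∪ X)) ∪ ((Z ∪ Y) ∩ Y) = {1, 2, 3, 4, 5, 7, 8, 9, 10, 11, 12, 13, 14, 16, 17, 18}
Y Δ X = {3, 4, 5, 8, 10, 11, 12, 17}
Y ∩ X = {1, 2, 7, 9, 13, 14, 16, 18}
(Y ∩ X)ᶜ = {3, 4, 5, 6, 8, 10, 11, 12, 15, 17}
(Y ∩ X)ᶜ ∪ W = {3, 4, 5, 6, 7, 8, 9, 10, 11, 12, 15, 17}
(Y Δ X) − ((Y ∩ X)ᶜ ∪ W) = {}
X − Y = {3, 4, 10, 11, 12, 17}
((Y Δ X) − ((Y ∩ X)ᶜ ∪ W)) Δ (X − Y) = {3, 4, 10, 11, 12, 17}
1 ∈ (Z ∪ ((Z ∩ (((Z ∪ Y) ∩ Y) ∩ Z)) ∪ X)) ∪ ((Z ∪ Y) ∩ Y) but 1 ∉ ((Y Δ X) − ((Y ∩ X)ᶜ ∪ W)) Δ (X − Y), so the inclusion fails.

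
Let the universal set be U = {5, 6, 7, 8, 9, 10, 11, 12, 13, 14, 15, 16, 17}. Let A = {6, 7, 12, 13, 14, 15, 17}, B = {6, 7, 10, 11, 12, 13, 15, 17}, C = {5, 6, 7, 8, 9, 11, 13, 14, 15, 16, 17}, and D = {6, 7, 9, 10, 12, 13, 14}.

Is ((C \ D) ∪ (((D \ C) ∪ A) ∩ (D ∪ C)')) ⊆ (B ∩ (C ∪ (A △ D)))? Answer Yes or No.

C \ D = {5, 8, 11, 15, 16, 17}
D \ C = {10, 12}
(D \ C) ∪ A = {6, 7, 10, 12, 13, 14, 15, 17}
D ∪ C = {5, 6, 7, 8, 9, 10, 11, 12, 13, 14, 15, 16, 17}
(D ∪ C)' = {}
((D \ C) ∪ A) ∩ (D ∪ C)' = {}
(C \ D) ∪ (((D \ C) ∪ A) ∩ (D ∪ C)') = {5, 8, 11, 15, 16, 17}
A △ D = {9, 10, 15, 17}
C ∪ (A △ D) = {5, 6, 7, 8, 9, 10, 11, 13, 14, 15, 16, 17}
B ∩ (C ∪ (A △ D)) = {6, 7, 10, 11, 13, 15, 17}
5 ∈ (C \ D) ∪ (((D \ C) ∪ A) ∩ (D ∪ C)') but 5 ∉ B ∩ (C ∪ (A △ D)), so the inclusion fails.

No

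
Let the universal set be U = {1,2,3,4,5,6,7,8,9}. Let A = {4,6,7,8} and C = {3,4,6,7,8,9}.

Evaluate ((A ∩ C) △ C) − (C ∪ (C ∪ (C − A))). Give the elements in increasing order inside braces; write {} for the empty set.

{}

A ∩ C = {4,6,7,8}
(A ∩ C) △ C = {3,9}
C − A = {3,9}
C ∪ (C − A) = {3,4,6,7,8,9}
C ∪ (C ∪ (C − A)) = {3,4,6,7,8,9}
((A ∩ C) △ C) − (C ∪ (C ∪ (C − A))) = {}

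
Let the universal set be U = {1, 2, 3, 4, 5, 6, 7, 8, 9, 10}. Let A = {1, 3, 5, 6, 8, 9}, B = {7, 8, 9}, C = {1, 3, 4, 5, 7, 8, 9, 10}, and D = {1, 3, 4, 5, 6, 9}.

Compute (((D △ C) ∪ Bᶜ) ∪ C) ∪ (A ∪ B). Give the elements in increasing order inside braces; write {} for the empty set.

D △ C = {6, 7, 8, 10}
Bᶜ = {1, 2, 3, 4, 5, 6, 10}
(D △ C) ∪ Bᶜ = {1, 2, 3, 4, 5, 6, 7, 8, 10}
((D △ C) ∪ Bᶜ) ∪ C = {1, 2, 3, 4, 5, 6, 7, 8, 9, 10}
A ∪ B = {1, 3, 5, 6, 7, 8, 9}
(((D △ C) ∪ Bᶜ) ∪ C) ∪ (A ∪ B) = {1, 2, 3, 4, 5, 6, 7, 8, 9, 10}

{1, 2, 3, 4, 5, 6, 7, 8, 9, 10}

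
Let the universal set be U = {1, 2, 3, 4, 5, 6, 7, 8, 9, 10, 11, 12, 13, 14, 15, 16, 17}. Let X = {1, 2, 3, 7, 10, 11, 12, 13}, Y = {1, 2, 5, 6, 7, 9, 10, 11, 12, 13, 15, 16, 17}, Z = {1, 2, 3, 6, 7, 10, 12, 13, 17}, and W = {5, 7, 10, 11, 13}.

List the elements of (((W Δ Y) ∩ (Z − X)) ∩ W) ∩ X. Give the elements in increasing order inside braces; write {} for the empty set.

{}

W Δ Y = {1, 2, 6, 9, 12, 15, 16, 17}
Z − X = {6, 17}
(W Δ Y) ∩ (Z − X) = {6, 17}
((W Δ Y) ∩ (Z − X)) ∩ W = {}
(((W Δ Y) ∩ (Z − X)) ∩ W) ∩ X = {}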